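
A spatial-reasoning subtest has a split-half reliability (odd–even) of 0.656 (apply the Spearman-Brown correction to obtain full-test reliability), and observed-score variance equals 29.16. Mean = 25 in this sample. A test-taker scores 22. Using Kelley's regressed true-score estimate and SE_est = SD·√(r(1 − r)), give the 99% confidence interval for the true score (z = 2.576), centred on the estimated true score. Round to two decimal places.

SD = √29.16 ≈ 5.4000
Full-length reliability (Spearman-Brown) = 2(0.656)/(1+0.656) ≈ 0.7923
Estimated true score = 0.7923×22 + (1 − 0.7923)×25 ≈ 22.6232
SE_est = 5.4000·√[r(1 − r)] ≈ 2.1907
99% CI: 22.6232 ± 5.6432 ≈ (16.9800, 28.2664)

[16.98, 28.27]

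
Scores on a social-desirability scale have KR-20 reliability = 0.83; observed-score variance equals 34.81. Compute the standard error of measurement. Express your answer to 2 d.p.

σ = 34.81^(1/2) = 5.9000
SEM = 5.9000·√(1 − 0.8300) ≈ 2.4326

2.43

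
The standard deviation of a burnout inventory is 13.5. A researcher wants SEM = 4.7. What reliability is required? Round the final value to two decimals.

0.88

r = 1 − (4.700/13.5)² ≃ 1 − 0.121 ≃ 0.879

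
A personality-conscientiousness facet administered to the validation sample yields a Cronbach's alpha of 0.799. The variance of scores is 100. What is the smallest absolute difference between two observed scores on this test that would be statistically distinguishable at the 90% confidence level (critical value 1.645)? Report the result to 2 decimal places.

10.43

SD = √100 = 10.0000
The standard error of measurement is 10.0000*√(1 − 0.7990) ≈ 10.0000*0.4483 ≈ 4.4833.
SE_diff = √2 * SEM ≈ 6.3403
Minimum reliable difference = 1.645 * SE_diff ≈ 1.645 * 6.3403 ≈ 10.4299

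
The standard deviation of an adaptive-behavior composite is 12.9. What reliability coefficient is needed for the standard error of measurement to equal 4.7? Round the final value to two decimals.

Required reliability = 1 − (SEM/SD)² = 1 − 0.133 ≈ 0.867

0.87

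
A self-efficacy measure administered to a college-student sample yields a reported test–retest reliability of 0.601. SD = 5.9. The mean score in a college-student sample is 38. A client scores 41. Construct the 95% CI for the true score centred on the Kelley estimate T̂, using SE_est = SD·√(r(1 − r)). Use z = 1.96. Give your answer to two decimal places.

T̂ = 0.601(41) + 0.399(38) ≈ 39.803
SE_est = SD × √(r(1 − r)) = 5.900 × √0.240 ≈ 5.900 × 0.490 ≈ 2.889
CI = 39.803 ± 1.96 × 2.889 → [34.140, 45.466]

[34.14, 45.47]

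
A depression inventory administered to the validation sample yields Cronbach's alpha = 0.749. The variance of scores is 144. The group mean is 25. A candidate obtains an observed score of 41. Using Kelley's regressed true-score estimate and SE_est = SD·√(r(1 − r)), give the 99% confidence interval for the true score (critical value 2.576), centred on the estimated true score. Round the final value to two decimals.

σ = 144^(1/2) = 12.000
T̂ = r·X + (1 − r)·M = 0.749*41 + 0.251*25 = 30.709 + 6.275 ≈ 36.984
SE_est = SD * √(r(1 − r)) = 12.000 * √0.188 ≈ 12.000 * 0.434 ≈ 5.203
CI = 36.984 ± 2.576 * 5.203 → [23.581, 50.387]

[23.58, 50.39]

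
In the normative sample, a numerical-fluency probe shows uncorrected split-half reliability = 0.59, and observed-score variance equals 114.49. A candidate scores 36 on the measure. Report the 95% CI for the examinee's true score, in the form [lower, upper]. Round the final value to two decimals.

[25.35, 46.65]

SD = √114.49 = 10.7000
Full-length reliability (Spearman-Brown) = 2(0.59)/(1+0.59) ≈ 0.7421
SEM = 10.7000 × √(1 − 0.7421) = 10.7000 × √0.2579 ≈ 10.7000 × 0.5078 ≈ 5.4335
Half-width = 1.96×5.4335 ≈ 10.6496
95% CI: 36 ± 10.6496 = [25.3504, 46.6496]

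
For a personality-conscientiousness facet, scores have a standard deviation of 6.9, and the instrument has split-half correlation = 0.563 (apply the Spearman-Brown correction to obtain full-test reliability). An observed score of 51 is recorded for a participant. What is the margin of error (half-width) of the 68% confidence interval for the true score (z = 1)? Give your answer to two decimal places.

3.65

Full-length reliability (Spearman-Brown) = 2(0.563)/(1+0.563) ≈ 0.7204
The standard error of measurement is 6.9000*√(1 − 0.7204) ≈ 6.9000*0.5288 ≈ 3.6485.
1 * SEM ≈ 3.6485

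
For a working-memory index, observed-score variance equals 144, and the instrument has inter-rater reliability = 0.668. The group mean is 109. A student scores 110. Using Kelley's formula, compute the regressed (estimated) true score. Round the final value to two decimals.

109.67

Estimated true score = 0.668×110 + (1 − 0.668)×109 ≈ 109.668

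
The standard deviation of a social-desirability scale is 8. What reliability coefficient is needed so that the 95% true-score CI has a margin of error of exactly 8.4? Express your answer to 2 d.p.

0.71

Required SEM = 8.4 / 1.96 ≃ 4.28571
r = 1 − (4.28571/8)² ≃ 1 − 0.28699 ≃ 0.71301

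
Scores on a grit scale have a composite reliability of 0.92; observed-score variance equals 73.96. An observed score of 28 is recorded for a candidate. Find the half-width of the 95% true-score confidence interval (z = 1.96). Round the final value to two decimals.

4.77

σ = 73.96^(1/2) = 8.600
SEM = 8.600 × √(1 − 0.920) = 8.600 × √0.080 ≈ 8.600 × 0.283 ≈ 2.432
Half-width = 1.96×2.432 ≈ 4.768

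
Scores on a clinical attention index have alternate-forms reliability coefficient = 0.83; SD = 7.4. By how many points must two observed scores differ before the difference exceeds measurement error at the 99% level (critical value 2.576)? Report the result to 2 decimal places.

SEM = 7.400 · √(1 − 0.830) = 7.400 · √0.170 ≈ 7.400 · 0.412 ≈ 3.051
SE_diff = SEM · √2 ≈ 3.051 · 1.414 ≈ 4.315
Minimum reliable difference = 2.576 · SE_diff ≈ 2.576 · 4.315 ≈ 11.115

11.12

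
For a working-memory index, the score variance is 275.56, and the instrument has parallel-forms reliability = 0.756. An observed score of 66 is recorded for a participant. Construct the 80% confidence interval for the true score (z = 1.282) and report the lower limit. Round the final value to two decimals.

55.49

SD = √275.56 = 16.60000
SEM = 16.60000 · √(1 − 0.75600) = 16.60000 · √0.24400 ≈ 16.60000 · 0.49396 ≈ 8.19980
Half-width = 1.282·8.19980 ≈ 10.51214
Lower bound: 66 − 10.51214 = 55.48786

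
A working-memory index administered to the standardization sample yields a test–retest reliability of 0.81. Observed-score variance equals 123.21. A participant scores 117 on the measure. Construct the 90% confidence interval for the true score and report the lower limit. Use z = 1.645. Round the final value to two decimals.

SD = √123.21 ≃ 11.100
SEM = 11.100 · √(1 − 0.810) = 11.100 · √0.190 ≃ 11.100 · 0.436 ≃ 4.838
Half-width = 1.645·4.838 ≃ 7.959
Lower limit = 117 − 7.959 ≃ 109.041

109.04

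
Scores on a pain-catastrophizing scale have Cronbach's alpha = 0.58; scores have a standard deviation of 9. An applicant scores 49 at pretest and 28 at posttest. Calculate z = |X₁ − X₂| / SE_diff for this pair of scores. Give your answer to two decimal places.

2.55

SEM = 9.000 * √(1 − 0.580) = 9.000 * √0.420 ≃ 9.000 * 0.648 ≃ 5.833
SE_diff = √2 * SEM ≃ 8.249
z = |49 − 28| / 8.249 = 21 / 8.249 ≃ 2.546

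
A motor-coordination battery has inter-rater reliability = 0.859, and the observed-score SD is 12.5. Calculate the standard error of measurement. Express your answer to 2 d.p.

SEM = 12.500 × √(1 − 0.859) = 12.500 × √0.141 ≈ 12.500 × 0.375 ≈ 4.694

4.69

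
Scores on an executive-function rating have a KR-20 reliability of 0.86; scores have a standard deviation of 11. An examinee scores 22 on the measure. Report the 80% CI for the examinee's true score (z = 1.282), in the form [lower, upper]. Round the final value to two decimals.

[16.72, 27.28]

SEM = 11.0000·√(1 − 0.8600) ≈ 4.1158
Half-width = 1.282·4.1158 ≈ 5.2765
CI = 22 ± 5.2765 → [16.7235, 27.2765]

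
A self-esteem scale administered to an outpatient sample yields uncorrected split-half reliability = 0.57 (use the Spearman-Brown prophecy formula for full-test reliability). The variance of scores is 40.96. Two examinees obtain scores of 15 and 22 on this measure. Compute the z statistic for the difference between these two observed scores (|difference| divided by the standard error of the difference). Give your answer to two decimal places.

σ = 40.96^(1/2) = 6.400
Full-length reliability (Spearman-Brown) = 2(0.57)/(1+0.57) ≈ 0.726
SEM = 6.400 · √(1 − 0.726) = 6.400 · √0.274 ≈ 6.400 · 0.523 ≈ 3.349
SE_diff = √2 · SEM ≈ 4.737
z = 7 / 4.737 ≈ 1.478

1.48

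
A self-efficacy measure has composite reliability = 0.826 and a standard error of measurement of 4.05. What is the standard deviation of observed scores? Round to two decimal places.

9.71

SD = SEM / √(1 − r) = 4.05 / √0.1740 ≈ 4.05 / 0.4171 ≈ 9.7091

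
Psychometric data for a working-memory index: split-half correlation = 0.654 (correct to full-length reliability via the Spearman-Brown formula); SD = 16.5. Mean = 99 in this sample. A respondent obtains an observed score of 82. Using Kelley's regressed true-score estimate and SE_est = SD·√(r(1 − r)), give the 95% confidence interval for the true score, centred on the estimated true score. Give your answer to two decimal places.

[72.40, 98.71]

Spearman-Brown: r = 2(0.654) / (1 + 0.654) = 1.30800 / 1.65400 ≃ 0.79081
T̂ = r·X + (1 − r)·M = 0.79081·82 + 0.20919·99 ≃ 64.84643 + 20.70979 ≃ 85.55623
SE_est = SD · √(r(1 − r)) = 16.50000 · √0.16543 ≃ 16.50000 · 0.40673 ≃ 6.71105
95% CI: 85.55623 ± 13.15365 ≃ (72.40257, 98.70988)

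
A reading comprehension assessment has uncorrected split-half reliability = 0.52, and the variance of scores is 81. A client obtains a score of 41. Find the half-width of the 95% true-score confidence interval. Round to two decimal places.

9.91

SD = √81 = 9.000
Spearman-Brown: r = 2(0.52) / (1 + 0.52) = 1.040 / 1.520 ≃ 0.684
SEM = 9.000 * √(1 − 0.684) = 9.000 * √0.316 ≃ 9.000 * 0.562 ≃ 5.058
Margin = 1.96 * 5.058 ≃ 9.913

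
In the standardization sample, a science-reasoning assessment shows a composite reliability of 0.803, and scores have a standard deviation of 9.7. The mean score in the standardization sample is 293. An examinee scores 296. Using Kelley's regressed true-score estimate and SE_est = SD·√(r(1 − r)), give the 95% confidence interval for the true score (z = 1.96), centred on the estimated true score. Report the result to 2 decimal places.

T̂ = r·X + (1 − r)·M = 0.803×296 + 0.197×293 = 237.688 + 57.721 ≃ 295.409
SE_est = SD × √(r(1 − r)) = 9.700 × √0.158 ≃ 9.700 × 0.398 ≃ 3.858
CI = 295.409 ± 1.96 × 3.858 → [287.847, 302.971]

[287.85, 302.97]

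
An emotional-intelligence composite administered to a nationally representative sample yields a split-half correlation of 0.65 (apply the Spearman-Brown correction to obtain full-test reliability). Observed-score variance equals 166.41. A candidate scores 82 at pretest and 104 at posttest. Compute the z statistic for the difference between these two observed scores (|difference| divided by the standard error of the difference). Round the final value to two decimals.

2.62

SD = √166.41 = 12.9000
r_full = 2·0.65 / (1 + 0.65) ≈ 0.7879
SEM = 12.9000*√(1 − 0.7879) ≈ 5.9413
SE_diff = SEM * √2 ≈ 5.9413 * 1.4142 ≈ 8.4023
z = |82 − 104| / 8.4023 = 22 / 8.4023 ≈ 2.6183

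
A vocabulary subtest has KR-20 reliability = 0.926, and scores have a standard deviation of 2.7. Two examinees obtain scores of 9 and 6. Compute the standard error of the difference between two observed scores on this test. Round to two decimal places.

1.04

SEM = 2.700*√(1 − 0.926) ≃ 0.734
Standard error of the difference = 0.734·√2 ≃ 1.039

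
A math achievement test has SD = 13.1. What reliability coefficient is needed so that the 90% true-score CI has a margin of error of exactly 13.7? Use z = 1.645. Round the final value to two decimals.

SEM needed = half-width / z = 13.7/1.645 ≈ 8.32827
r = 1 − (8.32827/13.1)² ≈ 1 − 0.40417 ≈ 0.59583

0.60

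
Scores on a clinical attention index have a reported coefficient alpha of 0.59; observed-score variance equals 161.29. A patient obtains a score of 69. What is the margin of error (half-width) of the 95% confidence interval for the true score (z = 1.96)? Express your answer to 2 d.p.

15.94

SD = √161.29 ≃ 12.700
The standard error of measurement is 12.700×√(1 − 0.590) ≃ 12.700×0.640 ≃ 8.132.
Half-width = 1.96×8.132 ≃ 15.939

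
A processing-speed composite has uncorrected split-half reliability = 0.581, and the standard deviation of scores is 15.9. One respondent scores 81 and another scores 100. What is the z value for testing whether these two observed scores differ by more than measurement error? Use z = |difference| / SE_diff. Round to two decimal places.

r_full = 2·0.581 / (1 + 0.581) ≃ 0.73498
SEM = 15.90000 · √(1 − 0.73498) = 15.90000 · √0.26502 ≃ 15.90000 · 0.51480 ≃ 8.18537
Standard error of the difference = 8.18537·√2 ≃ 11.57586
z = |81 − 100| / 11.57586 = 19 / 11.57586 ≃ 1.64135

1.64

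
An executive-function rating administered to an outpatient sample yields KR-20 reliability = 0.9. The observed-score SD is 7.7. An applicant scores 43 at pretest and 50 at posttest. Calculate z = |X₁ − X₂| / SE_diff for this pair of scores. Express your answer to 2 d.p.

2.03

The standard error of measurement is 7.700×√(1 − 0.900) ≈ 7.700×0.316 ≈ 2.435.
SE_diff = √2 × SEM ≈ 3.444
z = 7 / 3.444 ≈ 2.033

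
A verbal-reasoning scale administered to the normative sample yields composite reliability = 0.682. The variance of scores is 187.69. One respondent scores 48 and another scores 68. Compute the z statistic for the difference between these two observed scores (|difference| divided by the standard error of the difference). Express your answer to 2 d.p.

SD = √187.69 = 13.700
The standard error of measurement is 13.700*√(1 − 0.682) ≈ 13.700*0.564 ≈ 7.726.
SE_diff = √2 * SEM ≈ 10.926
z = 20 / 10.926 ≈ 1.831

1.83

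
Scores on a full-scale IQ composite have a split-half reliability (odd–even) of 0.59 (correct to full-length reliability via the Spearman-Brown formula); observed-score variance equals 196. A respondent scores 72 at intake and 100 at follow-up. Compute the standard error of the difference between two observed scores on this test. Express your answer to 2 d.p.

SD = √196 ≈ 14.00000
r_full = 2·0.59 / (1 + 0.59) ≈ 0.74214
SEM = 14.00000 * √(1 − 0.74214) = 14.00000 * √0.25786 ≈ 14.00000 * 0.50780 ≈ 7.10921
SE_diff = SEM * √2 ≈ 7.10921 * 1.41421 ≈ 10.05394

10.05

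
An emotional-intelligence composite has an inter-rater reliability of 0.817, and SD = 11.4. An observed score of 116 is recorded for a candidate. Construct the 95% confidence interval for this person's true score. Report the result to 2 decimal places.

SEM = 11.400*√(1 − 0.817) ≈ 4.877
1.96 * SEM ≈ 9.558
CI = 116 ± 9.558 → [106.442, 125.558]

[106.44, 125.56]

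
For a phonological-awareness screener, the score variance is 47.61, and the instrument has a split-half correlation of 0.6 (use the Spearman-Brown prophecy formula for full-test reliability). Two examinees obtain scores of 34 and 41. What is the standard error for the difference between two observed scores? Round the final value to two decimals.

SD = √47.61 ≈ 6.900
r_full = 2·0.6 / (1 + 0.6) ≈ 0.750
SEM = 6.900 * √(1 − 0.750) = 6.900 * √0.250 ≈ 6.900 * 0.500 ≈ 3.450
SE_diff = SEM * √2 ≈ 3.450 * 1.414 ≈ 4.879

4.88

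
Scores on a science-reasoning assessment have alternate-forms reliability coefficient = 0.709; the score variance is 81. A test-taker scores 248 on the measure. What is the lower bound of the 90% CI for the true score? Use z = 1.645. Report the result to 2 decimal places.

240.01

SD = √81 = 9.00000
The standard error of measurement is 9.00000*√(1 − 0.70900) ≈ 9.00000*0.53944 ≈ 4.85500.
Half-width = 1.645*4.85500 ≈ 7.98647
Lower bound: 248 − 7.98647 = 240.01353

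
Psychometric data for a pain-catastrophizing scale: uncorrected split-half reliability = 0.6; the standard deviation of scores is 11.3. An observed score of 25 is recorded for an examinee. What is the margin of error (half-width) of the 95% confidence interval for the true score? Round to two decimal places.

11.07

r_full = 2·0.6 / (1 + 0.6) ≈ 0.750
SEM = 11.300 * √(1 − 0.750) = 11.300 * √0.250 ≈ 11.300 * 0.500 ≈ 5.650
Margin = 1.96 * 5.650 ≈ 11.074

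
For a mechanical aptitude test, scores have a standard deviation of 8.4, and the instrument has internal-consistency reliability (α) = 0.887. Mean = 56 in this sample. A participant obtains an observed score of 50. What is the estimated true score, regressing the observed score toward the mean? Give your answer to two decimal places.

50.68

T̂ = 0.8870(50) + 0.1130(56) ≈ 50.6780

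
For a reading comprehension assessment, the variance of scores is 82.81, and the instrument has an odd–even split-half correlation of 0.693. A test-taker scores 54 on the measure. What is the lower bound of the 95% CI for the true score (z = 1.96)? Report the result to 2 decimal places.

σ = 82.81^(1/2) = 9.10000
r_full = 2·0.693 / (1 + 0.693) ≈ 0.81867
SEM = 9.10000×√(1 − 0.81867) ≈ 3.87509
Margin = 1.96 × 3.87509 ≈ 7.59518
Lower bound: 54 − 7.59518 = 46.40482

46.40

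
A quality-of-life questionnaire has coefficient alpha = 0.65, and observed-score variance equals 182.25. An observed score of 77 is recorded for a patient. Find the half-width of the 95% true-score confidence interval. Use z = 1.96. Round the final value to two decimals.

SD = √182.25 ≈ 13.500
The standard error of measurement is 13.500*√(1 − 0.650) ≈ 13.500*0.592 ≈ 7.987.
1.96 * SEM ≈ 15.654

15.65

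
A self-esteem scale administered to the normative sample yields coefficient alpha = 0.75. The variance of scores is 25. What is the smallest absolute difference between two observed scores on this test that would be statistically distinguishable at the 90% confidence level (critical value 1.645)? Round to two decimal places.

5.82

σ = 25^(1/2) = 5.000
SEM = 5.000·√(1 − 0.750) ≈ 2.500
Standard error of the difference = 2.500·√2 ≈ 3.536
Minimum reliable difference = 1.645 · SE_diff ≈ 1.645 · 3.536 ≈ 5.816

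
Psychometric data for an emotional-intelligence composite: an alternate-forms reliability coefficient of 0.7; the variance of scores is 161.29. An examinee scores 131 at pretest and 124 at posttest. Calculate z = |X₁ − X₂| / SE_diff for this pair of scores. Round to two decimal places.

SD = √161.29 ≈ 12.7000
SEM = 12.7000×√(1 − 0.7000) ≈ 6.9561
Standard error of the difference = 6.9561·√2 ≈ 9.8374
z = 7 / 9.8374 ≈ 0.7116

0.71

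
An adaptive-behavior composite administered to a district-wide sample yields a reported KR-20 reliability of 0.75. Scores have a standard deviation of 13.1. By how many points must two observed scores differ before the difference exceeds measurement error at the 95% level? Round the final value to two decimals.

18.16

SEM = 13.10000 * √(1 − 0.75000) = 13.10000 * √0.25000 ≃ 13.10000 * 0.50000 ≃ 6.55000
SE_diff = SEM * √2 ≃ 6.55000 * 1.41421 ≃ 9.26310
Minimum reliable difference = 1.96 * SE_diff ≃ 1.96 * 9.26310 ≃ 18.15567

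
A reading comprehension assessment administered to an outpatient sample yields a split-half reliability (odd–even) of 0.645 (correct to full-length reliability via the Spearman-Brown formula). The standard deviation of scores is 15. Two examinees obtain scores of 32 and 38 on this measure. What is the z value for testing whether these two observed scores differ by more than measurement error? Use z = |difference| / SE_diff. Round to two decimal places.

0.61

r_full = 2·0.645 / (1 + 0.645) ≈ 0.784
SEM = 15.000 * √(1 − 0.784) = 15.000 * √0.216 ≈ 15.000 * 0.465 ≈ 6.968
Standard error of the difference = 6.968·√2 ≈ 9.855
z = |32 − 38| / 9.855 = 6 / 9.855 ≈ 0.609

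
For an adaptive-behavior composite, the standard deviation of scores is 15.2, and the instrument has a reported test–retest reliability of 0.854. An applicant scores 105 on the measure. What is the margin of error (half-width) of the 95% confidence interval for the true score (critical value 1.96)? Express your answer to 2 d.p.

11.38

SEM = 15.200 * √(1 − 0.854) = 15.200 * √0.146 ≈ 15.200 * 0.382 ≈ 5.808
Half-width = 1.96*5.808 ≈ 11.384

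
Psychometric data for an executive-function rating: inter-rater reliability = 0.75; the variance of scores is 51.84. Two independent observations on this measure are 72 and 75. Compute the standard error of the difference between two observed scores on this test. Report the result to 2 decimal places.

5.09

SD = √51.84 = 7.2000
The standard error of measurement is 7.2000·√(1 − 0.7500) ≈ 7.2000·0.5000 ≈ 3.6000.
Standard error of the difference = 3.6000·√2 ≈ 5.0912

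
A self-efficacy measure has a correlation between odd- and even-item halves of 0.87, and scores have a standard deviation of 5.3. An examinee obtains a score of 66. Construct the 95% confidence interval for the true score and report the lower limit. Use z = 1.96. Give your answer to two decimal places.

63.26

r_full = 2·0.87 / (1 + 0.87) ≈ 0.93048
SEM = 5.30000 · √(1 − 0.93048) = 5.30000 · √0.06952 ≈ 5.30000 · 0.26366 ≈ 1.39742
1.96 · SEM ≈ 2.73894
Lower limit = 66 − 2.73894 ≈ 63.26106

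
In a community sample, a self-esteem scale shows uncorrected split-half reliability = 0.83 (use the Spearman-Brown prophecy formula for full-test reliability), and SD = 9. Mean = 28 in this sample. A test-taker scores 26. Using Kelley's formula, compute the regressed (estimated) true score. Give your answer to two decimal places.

r_full = 2·0.83 / (1 + 0.83) ≈ 0.9071
T̂ = 0.9071(26) + 0.0929(28) ≈ 26.1858

26.19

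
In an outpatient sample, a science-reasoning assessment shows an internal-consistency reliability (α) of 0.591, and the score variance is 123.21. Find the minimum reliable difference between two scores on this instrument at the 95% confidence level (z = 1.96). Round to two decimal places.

19.68

σ = 123.21^(1/2) = 11.1000
SEM = 11.1000*√(1 − 0.5910) ≈ 7.0988
SE_diff = SEM * √2 ≈ 7.0988 * 1.4142 ≈ 10.0392
Minimum reliable difference = 1.96 * SE_diff ≈ 1.96 * 10.0392 ≈ 19.6769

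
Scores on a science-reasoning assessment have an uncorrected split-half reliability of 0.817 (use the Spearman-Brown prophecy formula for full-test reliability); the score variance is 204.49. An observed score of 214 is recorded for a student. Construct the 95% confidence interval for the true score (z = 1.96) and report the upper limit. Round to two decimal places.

222.89

SD = √204.49 = 14.3000
r_full = 2·0.817 / (1 + 0.817) ≈ 0.8993
SEM = 14.3000×√(1 − 0.8993) ≈ 4.5382
Margin = 1.96 × 4.5382 ≈ 8.8949
Upper bound: 214 + 8.8949 = 222.8949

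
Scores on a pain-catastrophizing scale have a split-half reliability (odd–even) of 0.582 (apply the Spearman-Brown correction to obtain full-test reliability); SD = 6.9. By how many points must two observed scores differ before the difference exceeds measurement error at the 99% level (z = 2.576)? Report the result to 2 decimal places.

12.92

r_full = 2·0.582 / (1 + 0.582) ≃ 0.736
SEM = 6.900*√(1 − 0.736) ≃ 3.547
SE_diff = √2 * SEM ≃ 5.016
Smallest detectable difference = 2.576*5.016 ≃ 12.921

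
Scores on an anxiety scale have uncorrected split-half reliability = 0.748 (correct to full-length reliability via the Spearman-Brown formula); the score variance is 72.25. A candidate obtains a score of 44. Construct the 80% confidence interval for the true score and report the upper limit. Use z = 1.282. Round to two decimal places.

48.14

σ = 72.25^(1/2) = 8.500
Spearman-Brown: r = 2(0.748) / (1 + 0.748) = 1.496 / 1.748 ≃ 0.856
The standard error of measurement is 8.500*√(1 − 0.856) ≃ 8.500*0.380 ≃ 3.227.
1.282 * SEM ≃ 4.137
Upper limit = 44 + 4.137 ≃ 48.137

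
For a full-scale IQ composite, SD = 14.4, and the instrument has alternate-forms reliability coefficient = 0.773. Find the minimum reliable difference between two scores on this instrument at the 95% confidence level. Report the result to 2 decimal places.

SEM = 14.400*√(1 − 0.773) ≈ 6.861
Standard error of the difference = 6.861·√2 ≈ 9.703
Smallest detectable difference = 1.96*9.703 ≈ 19.017

19.02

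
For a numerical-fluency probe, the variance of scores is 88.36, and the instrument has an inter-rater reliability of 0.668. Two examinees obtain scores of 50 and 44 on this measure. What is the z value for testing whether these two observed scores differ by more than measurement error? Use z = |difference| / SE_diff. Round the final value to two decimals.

0.78

σ = 88.36^(1/2) = 9.40000
SEM = 9.40000*√(1 − 0.66800) ≈ 5.41623
SE_diff = SEM * √2 ≈ 5.41623 * 1.41421 ≈ 7.65970
z = 6 / 7.65970 ≈ 0.78332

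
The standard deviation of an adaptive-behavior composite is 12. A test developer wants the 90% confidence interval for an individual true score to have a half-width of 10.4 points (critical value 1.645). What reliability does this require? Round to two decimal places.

Required SEM = 10.4 / 1.645 ≃ 6.322
Required reliability = 1 − (SEM/SD)² = 1 − 0.278 ≃ 0.722

0.72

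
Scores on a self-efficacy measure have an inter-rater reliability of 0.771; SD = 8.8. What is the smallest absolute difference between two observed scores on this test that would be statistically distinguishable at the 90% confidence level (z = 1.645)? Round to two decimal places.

9.80

SEM = 8.80000 × √(1 − 0.77100) = 8.80000 × √0.22900 ≈ 8.80000 × 0.47854 ≈ 4.21115
SE_diff = SEM × √2 ≈ 4.21115 × 1.41421 ≈ 5.95546
Minimum reliable difference = 1.645 × SE_diff ≈ 1.645 × 5.95546 ≈ 9.79673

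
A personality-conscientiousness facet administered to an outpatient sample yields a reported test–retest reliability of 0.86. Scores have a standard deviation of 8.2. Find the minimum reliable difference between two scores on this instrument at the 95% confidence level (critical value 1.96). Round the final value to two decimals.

8.50

SEM = 8.2000×√(1 − 0.8600) ≈ 3.0682
SE_diff = √2 × SEM ≈ 4.3390
Minimum reliable difference = 1.96 × SE_diff ≈ 1.96 × 4.3390 ≈ 8.5045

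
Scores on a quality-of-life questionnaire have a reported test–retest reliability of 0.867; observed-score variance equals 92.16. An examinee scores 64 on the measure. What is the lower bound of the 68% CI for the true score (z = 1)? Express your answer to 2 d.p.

σ = 92.16^(1/2) = 9.6000
SEM = 9.6000 * √(1 − 0.8670) = 9.6000 * √0.1330 ≈ 9.6000 * 0.3647 ≈ 3.5010
Margin = 1 * 3.5010 ≈ 3.5010
Lower limit = 64 − 3.5010 ≈ 60.4990

60.50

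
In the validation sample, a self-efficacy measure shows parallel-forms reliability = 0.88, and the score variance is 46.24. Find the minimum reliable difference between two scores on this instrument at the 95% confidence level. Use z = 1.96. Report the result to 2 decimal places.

SD = √46.24 = 6.800
SEM = 6.800 · √(1 − 0.880) = 6.800 · √0.120 ≃ 6.800 · 0.346 ≃ 2.356
Standard error of the difference = 2.356·√2 ≃ 3.331
Smallest detectable difference = 1.96·3.331 ≃ 6.529

6.53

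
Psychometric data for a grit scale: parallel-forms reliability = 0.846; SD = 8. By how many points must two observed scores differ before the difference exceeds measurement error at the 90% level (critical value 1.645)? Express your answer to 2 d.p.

The standard error of measurement is 8.0000×√(1 − 0.8460) ≈ 8.0000×0.3924 ≈ 3.1394.
SE_diff = √2 × SEM ≈ 4.4398
Minimum reliable difference = 1.645 × SE_diff ≈ 1.645 × 4.4398 ≈ 7.3035

7.30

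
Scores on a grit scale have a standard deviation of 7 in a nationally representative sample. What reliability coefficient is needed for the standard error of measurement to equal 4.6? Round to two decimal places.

Required reliability = 1 − (SEM/SD)² = 1 − 0.43184 ≈ 0.56816

0.57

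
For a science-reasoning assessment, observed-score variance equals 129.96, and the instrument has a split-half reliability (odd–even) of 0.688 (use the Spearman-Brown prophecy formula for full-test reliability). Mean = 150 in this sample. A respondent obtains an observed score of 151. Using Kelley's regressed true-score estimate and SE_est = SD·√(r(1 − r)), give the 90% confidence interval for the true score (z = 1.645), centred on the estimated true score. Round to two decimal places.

[143.54, 158.09]

SD = √129.96 ≈ 11.4000
Spearman-Brown: r = 2(0.688) / (1 + 0.688) = 1.3760 / 1.6880 ≈ 0.8152
T̂ = r·X + (1 − r)·M = 0.8152·151 + 0.1848·150 ≈ 123.0900 + 27.7251 ≈ 150.8152
SE_est = 11.4000·√(0.8152·0.1848) ≈ 4.4251
90% CI: 150.8152 ± 7.2792 ≈ (143.5359, 158.0944)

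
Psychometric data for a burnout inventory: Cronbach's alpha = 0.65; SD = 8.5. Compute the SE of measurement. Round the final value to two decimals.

5.03

SEM = 8.500 * √(1 − 0.650) = 8.500 * √0.350 ≈ 8.500 * 0.592 ≈ 5.029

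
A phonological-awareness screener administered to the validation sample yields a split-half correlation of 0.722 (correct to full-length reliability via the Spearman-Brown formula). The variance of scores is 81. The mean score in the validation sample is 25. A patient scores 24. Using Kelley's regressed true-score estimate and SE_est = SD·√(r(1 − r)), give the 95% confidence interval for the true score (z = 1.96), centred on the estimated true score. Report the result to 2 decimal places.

σ = 81^(1/2) = 9.0000
Spearman-Brown: r = 2(0.722) / (1 + 0.722) = 1.4440 / 1.7220 ≈ 0.8386
T̂ = 0.8386(24) + 0.1614(25) ≈ 24.1614
SE_est = 9.0000·√[r(1 − r)] ≈ 3.3114
95% CI: 24.1614 ± 6.4904 ≈ (17.6710, 30.6518)

[17.67, 30.65]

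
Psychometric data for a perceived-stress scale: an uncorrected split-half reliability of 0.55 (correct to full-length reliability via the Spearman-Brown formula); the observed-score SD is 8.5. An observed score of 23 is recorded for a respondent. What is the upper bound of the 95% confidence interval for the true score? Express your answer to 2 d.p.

31.98

Full-length reliability (Spearman-Brown) = 2(0.55)/(1+0.55) ≃ 0.7097
SEM = 8.5000×√(1 − 0.7097) ≃ 4.5799
Margin = 1.96 × 4.5799 ≃ 8.9767
Upper bound: 23 + 8.9767 = 31.9767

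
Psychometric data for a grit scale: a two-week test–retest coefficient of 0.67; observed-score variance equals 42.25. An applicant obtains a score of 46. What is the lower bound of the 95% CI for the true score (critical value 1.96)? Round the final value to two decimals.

38.68

SD = √42.25 ≈ 6.500
SEM = 6.500*√(1 − 0.670) ≈ 3.734
Half-width = 1.96*3.734 ≈ 7.319
Lower limit = 46 − 7.319 ≈ 38.681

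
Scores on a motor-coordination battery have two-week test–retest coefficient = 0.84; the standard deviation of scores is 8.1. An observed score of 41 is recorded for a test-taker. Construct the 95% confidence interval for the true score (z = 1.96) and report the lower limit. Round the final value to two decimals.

34.65

The standard error of measurement is 8.100*√(1 − 0.840) ≈ 8.100*0.400 ≈ 3.240.
Margin = 1.96 * 3.240 ≈ 6.350
Lower bound: 41 − 6.350 = 34.650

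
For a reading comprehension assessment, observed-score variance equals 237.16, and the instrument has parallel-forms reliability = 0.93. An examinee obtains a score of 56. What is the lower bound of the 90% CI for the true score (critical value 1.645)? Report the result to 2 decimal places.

49.30

SD = √237.16 = 15.400
SEM = 15.400 * √(1 − 0.930) = 15.400 * √0.070 ≈ 15.400 * 0.265 ≈ 4.074
Margin = 1.645 * 4.074 ≈ 6.702
Lower bound: 56 − 6.702 = 49.298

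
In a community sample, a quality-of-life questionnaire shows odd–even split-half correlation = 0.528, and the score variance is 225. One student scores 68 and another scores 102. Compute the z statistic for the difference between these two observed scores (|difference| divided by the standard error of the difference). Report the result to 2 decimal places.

σ = 225^(1/2) = 15.000
r_full = 2·0.528 / (1 + 0.528) ≈ 0.691
SEM = 15.000 * √(1 − 0.691) = 15.000 * √0.309 ≈ 15.000 * 0.556 ≈ 8.337
SE_diff = √2 * SEM ≈ 11.790
z = 34 / 11.790 ≈ 2.884

2.88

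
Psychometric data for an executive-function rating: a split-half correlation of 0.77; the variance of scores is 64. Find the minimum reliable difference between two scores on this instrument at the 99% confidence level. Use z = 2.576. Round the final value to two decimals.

σ = 64^(1/2) = 8.0000
r_full = 2·0.77 / (1 + 0.77) ≈ 0.8701
The standard error of measurement is 8.0000*√(1 − 0.8701) ≈ 8.0000*0.3605 ≈ 2.8838.
SE_diff = √2 * SEM ≈ 4.0783
Smallest detectable difference = 2.576*4.0783 ≈ 10.5058

10.51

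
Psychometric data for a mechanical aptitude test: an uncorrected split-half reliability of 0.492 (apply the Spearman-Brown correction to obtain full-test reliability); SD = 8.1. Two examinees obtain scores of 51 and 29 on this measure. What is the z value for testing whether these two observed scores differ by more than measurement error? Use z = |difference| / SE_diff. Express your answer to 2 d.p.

Full-length reliability (Spearman-Brown) = 2(0.492)/(1+0.492) ≈ 0.6595
The standard error of measurement is 8.1000×√(1 − 0.6595) ≈ 8.1000×0.5835 ≈ 4.7264.
SE_diff = SEM × √2 ≈ 4.7264 × 1.4142 ≈ 6.6842
z = 22 / 6.6842 ≈ 3.2914

3.29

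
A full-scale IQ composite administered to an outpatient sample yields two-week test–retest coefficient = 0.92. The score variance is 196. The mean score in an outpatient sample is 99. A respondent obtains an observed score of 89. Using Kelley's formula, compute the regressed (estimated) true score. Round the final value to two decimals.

89.80

T̂ = 0.920(89) + 0.080(99) ≈ 89.800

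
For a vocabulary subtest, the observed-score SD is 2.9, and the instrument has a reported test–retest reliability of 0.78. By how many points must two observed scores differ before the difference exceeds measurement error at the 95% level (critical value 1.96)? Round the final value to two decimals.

3.77

The standard error of measurement is 2.9000×√(1 − 0.7800) ≈ 2.9000×0.4690 ≈ 1.3602.
SE_diff = SEM × √2 ≈ 1.3602 × 1.4142 ≈ 1.9236
Smallest detectable difference = 1.96×1.9236 ≈ 3.7703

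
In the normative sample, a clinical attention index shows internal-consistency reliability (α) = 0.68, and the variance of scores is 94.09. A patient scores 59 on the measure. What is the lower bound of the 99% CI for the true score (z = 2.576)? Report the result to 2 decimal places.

σ = 94.09^(1/2) = 9.700
SEM = 9.700 · √(1 − 0.680) = 9.700 · √0.320 ≃ 9.700 · 0.566 ≃ 5.487
Margin = 2.576 · 5.487 ≃ 14.135
Lower limit = 59 − 14.135 ≃ 44.865

44.87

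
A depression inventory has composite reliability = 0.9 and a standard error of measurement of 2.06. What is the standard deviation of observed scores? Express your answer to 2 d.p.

6.51

SD = SEM / √(1 − r) = 2.06 / √0.1000 ≈ 2.06 / 0.3162 ≈ 6.5143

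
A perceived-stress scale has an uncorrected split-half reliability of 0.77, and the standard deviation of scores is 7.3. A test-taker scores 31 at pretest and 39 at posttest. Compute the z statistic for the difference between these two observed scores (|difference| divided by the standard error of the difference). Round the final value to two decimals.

r_full = 2·0.77 / (1 + 0.77) ≈ 0.8701
SEM = 7.3000*√(1 − 0.8701) ≈ 2.6315
SE_diff = SEM * √2 ≈ 2.6315 * 1.4142 ≈ 3.7215
z = |31 − 39| / 3.7215 = 8 / 3.7215 ≈ 2.1497

2.15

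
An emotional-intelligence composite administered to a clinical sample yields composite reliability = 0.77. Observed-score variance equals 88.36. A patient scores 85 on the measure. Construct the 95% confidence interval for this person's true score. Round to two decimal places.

σ = 88.36^(1/2) = 9.400
SEM = 9.400 × √(1 − 0.770) = 9.400 × √0.230 ≈ 9.400 × 0.480 ≈ 4.508
1.96 × SEM ≈ 8.836
95% CI: 85 ± 8.836 = [76.164, 93.836]

[76.16, 93.84]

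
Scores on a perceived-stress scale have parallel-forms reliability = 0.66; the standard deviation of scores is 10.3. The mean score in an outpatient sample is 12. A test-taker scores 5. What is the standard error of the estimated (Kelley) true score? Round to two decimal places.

4.88

SE_est = SD * √(r(1 − r)) = 10.3000 * √0.2244 ≈ 10.3000 * 0.4737 ≈ 4.8792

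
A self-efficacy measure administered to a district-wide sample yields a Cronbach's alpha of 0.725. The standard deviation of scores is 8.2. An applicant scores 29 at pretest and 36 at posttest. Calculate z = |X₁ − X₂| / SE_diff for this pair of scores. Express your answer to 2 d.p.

SEM = 8.200·√(1 − 0.725) ≈ 4.300
Standard error of the difference = 4.300·√2 ≈ 6.081
z = 7 / 6.081 ≈ 1.151

1.15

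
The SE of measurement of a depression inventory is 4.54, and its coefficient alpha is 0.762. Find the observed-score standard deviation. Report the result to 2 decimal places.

SD = SEM / √(1 − r) = 4.54 / √0.2380 ≈ 4.54 / 0.4879 ≈ 9.3061

9.31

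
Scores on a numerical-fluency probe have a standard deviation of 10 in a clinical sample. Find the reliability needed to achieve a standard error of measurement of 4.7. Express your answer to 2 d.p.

0.78

Required reliability = 1 − (SEM/SD)² = 1 − 0.221 ≈ 0.779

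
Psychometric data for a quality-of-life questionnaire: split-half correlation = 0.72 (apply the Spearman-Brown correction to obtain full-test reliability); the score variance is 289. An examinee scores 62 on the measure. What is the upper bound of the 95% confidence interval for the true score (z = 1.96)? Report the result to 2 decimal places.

75.44

σ = 289^(1/2) = 17.000
Full-length reliability (Spearman-Brown) = 2(0.72)/(1+0.72) ≈ 0.837
SEM = 17.000·√(1 − 0.837) ≈ 6.859
Margin = 1.96 · 6.859 ≈ 13.444
Upper bound: 62 + 13.444 = 75.444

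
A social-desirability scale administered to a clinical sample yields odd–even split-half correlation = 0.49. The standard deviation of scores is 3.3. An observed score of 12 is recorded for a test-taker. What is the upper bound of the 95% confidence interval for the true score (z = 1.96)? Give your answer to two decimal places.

15.78

Full-length reliability (Spearman-Brown) = 2(0.49)/(1+0.49) ≃ 0.6577
SEM = 3.3000 × √(1 − 0.6577) = 3.3000 × √0.3423 ≃ 3.3000 × 0.5850 ≃ 1.9307
Half-width = 1.96×1.9307 ≃ 3.7841
Upper bound: 12 + 3.7841 = 15.7841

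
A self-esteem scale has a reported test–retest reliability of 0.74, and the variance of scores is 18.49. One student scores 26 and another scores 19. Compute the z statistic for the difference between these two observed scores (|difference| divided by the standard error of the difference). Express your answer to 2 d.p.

σ = 18.49^(1/2) = 4.300
SEM = 4.300·√(1 − 0.740) ≈ 2.193
Standard error of the difference = 2.193·√2 ≈ 3.101
z = |26 − 19| / 3.101 = 7 / 3.101 ≈ 2.258

2.26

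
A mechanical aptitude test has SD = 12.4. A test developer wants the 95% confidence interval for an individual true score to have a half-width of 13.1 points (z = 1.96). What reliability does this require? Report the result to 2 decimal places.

0.71

SEM needed = half-width / z = 13.1/1.96 ≈ 6.6837
r = 1 − (SEM / SD)² = 1 − (6.6837 / 12.4)² ≈ 1 − 0.2905 ≈ 0.7095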